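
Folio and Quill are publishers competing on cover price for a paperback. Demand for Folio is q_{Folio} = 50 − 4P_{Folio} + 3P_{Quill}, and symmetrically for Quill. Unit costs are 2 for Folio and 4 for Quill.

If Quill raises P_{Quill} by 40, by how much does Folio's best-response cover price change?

15

Folio's profit: π = (P_{Folio} − 2)(50 − 4P_{Folio} + 3P_{Quill}).
∂π/∂P_{Folio} = 58 − 8P_{Folio} + 3P_{Quill} = 0 ⇒ P_{Folio} = 7.25 + 0.375P_{Quill}.
The reaction-function slope is 0.375, so a 40-unit rise in P_{Quill} moves P_{Folio} by 0.375 × 40 = 15. Folio's best response rises — the actions are strategic complements.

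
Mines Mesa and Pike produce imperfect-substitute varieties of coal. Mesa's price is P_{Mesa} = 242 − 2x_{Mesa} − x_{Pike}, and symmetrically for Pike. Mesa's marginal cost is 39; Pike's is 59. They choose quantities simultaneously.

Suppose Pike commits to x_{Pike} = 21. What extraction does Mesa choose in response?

Mine Mesa's profit: π = x_{Mesa}(242 − 2x_{Mesa} − x_{Pike}) − 39x_{Mesa}.
∂π/∂x_{Mesa} = 203 − 4x_{Mesa} − x_{Pike} = 0 ⇒ x_{Mesa} = 50.75 − 0.25x_{Pike}.
At x_{Pike} = 21: x_{Mesa} = 50.75 − 0.25·21 = 45.5.

45.5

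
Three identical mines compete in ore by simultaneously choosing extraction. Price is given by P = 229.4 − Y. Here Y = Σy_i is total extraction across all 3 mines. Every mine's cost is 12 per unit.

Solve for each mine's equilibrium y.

A representative mine's profit is π_i = y_i(229.4 − Y) − 12y_i, with Y = y_i + Σ_{j≠i} y_j.
First-order condition: 217.4 − 2y_i − Σ_{j≠i} y_j = 0.
With identical mines, set every y_j = y: then 217.4 − 2y − 2y = 0, i.e. y = 217.4/4 = 54.35.

54.35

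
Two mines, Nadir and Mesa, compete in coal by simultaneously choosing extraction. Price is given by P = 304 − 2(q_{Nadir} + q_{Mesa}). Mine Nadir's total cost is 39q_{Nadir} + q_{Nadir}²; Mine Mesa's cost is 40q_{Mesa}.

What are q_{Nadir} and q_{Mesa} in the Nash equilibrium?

Mine Nadir's profit: π = q_{Nadir}(304 − 2(q_{Nadir} + q_{Mesa})) − 39q_{Nadir} − q_{Nadir}².
∂π/∂q_{Nadir} = 265 − 6q_{Nadir} − 2q_{Mesa} = 0, so q_{Nadir} = 265/6 − (1/3)q_{Mesa}.
For Mesa: ∂π/∂q_{Mesa} = 264 − 4q_{Mesa} − 2q_{Nadir} = 0 ⇒ q_{Mesa} = 66 − 0.5q_{Nadir}.
Solving the two reaction functions simultaneously: (1 − (−1/3)(−0.5))q_{Nadir} = 265/6 − (1/3)·66, so (5/6)q_{Nadir} = 133/6 and q_{Nadir} = 26.6.
Then q_{Mesa} = 66 − 0.5·26.6 = 52.7.

26.6, 52.7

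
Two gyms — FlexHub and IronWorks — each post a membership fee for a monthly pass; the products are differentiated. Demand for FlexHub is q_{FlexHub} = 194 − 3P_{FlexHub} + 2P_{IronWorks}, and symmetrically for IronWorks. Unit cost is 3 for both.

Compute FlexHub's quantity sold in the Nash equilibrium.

143.25

FlexHub's profit: π = (P_{FlexHub} − 3)(194 − 3P_{FlexHub} + 2P_{IronWorks}).
∂π/∂P_{FlexHub} = 203 − 6P_{FlexHub} + 2P_{IronWorks} = 0 ⇒ P_{FlexHub} = 203/6 + (1/3)P_{IronWorks}.
By symmetry P_{IronWorks} = P_{FlexHub}; substituting into the reaction function, (2/3)P_{FlexHub} = 203/6 and P_{FlexHub} = 50.75.
q_{FlexHub} = 194 − 3·50.75 + 2·50.75 = 143.25.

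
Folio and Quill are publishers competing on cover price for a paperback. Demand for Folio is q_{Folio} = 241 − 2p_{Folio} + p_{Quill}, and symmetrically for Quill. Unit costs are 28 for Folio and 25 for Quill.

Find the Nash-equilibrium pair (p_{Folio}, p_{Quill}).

98.6, 97.4

Folio's profit: π = (p_{Folio} − 28)(241 − 2p_{Folio} + p_{Quill}).
∂π/∂p_{Folio} = 297 − 4p_{Folio} + p_{Quill} = 0 ⇒ p_{Folio} = 74.25 + 0.25p_{Quill}.
Similarly p_{Quill} = 72.75 + 0.25p_{Folio}.
Plugging p_{Quill} into Folio's best response: p_{Folio} = 74.25 + 0.25(72.75 + 0.25p_{Folio}) ⇒ 0.9375p_{Folio} = 92.4375, so p_{Folio} = 98.6.
Then p_{Quill} = 72.75 + 0.25·98.6 = 97.4.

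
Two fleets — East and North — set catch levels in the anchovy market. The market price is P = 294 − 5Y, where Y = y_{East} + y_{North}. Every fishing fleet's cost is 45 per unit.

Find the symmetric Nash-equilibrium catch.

16.6

Fishing fleet East's profit: π = y_{East}(294 − 5(y_{East} + y_{North})) − 45y_{East}.
∂π/∂y_{East} = 249 − 10y_{East} − 5y_{North} = 0, so y_{East} = 24.9 − 0.5y_{North}.
The game is symmetric, so in equilibrium y_{North} = y_{East}: the reaction function gives 1.5y_{East} = 24.9, hence y_{East} = 16.6.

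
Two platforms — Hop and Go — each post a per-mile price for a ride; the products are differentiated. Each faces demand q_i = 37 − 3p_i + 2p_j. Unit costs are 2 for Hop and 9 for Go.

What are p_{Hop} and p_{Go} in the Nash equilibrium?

12.0625, 14.6875

Hop's profit: π = (p_{Hop} − 2)(37 − 3p_{Hop} + 2p_{Go}).
∂π/∂p_{Hop} = 43 − 6p_{Hop} + 2p_{Go} = 0 ⇒ p_{Hop} = 43/6 + (1/3)p_{Go}.
Similarly p_{Go} = 32/3 + (1/3)p_{Hop}.
Solving the two reaction functions simultaneously: (1 − (1/3)(1/3))p_{Hop} = 43/6 + (1/3)·(32/3), so (8/9)p_{Hop} = 193/18 and p_{Hop} = 12.0625.
Then p_{Go} = 32/3 + (1/3)·12.0625 = 14.6875.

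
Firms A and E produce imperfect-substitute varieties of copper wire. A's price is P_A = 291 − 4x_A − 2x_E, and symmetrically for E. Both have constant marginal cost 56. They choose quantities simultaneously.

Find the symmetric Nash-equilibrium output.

Firm A's profit: π = x_A(291 − 4x_A − 2x_E) − 56x_A.
∂π/∂x_A = 235 − 8x_A − 2x_E = 0 ⇒ x_A = 29.375 − 0.25x_E.
Setting x_A = x_E in the reaction function: x_A = 29.375 − 0.25x_A, so x_A = 29.375 / 1.25 = 23.5.

23.5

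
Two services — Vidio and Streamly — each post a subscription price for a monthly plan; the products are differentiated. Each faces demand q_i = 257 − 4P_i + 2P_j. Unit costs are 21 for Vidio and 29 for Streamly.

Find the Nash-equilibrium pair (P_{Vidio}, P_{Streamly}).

57.9, 61.1

Vidio's profit: π = (P_{Vidio} − 21)(257 − 4P_{Vidio} + 2P_{Streamly}).
∂π/∂P_{Vidio} = 341 − 8P_{Vidio} + 2P_{Streamly} = 0 ⇒ P_{Vidio} = 42.625 + 0.25P_{Streamly}.
Similarly P_{Streamly} = 46.625 + 0.25P_{Vidio}.
Solving the two reaction functions simultaneously: (1 − (0.25)(0.25))P_{Vidio} = 42.625 + 0.25·46.625, so 0.9375P_{Vidio} = 1737/32 and P_{Vidio} = 57.9.
Then P_{Streamly} = 46.625 + 0.25·57.9 = 61.1.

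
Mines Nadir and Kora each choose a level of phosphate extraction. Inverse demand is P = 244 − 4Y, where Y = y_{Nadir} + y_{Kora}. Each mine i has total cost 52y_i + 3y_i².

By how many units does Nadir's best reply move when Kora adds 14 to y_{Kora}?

Mine Nadir's profit: π = y_{Nadir}(244 − 4(y_{Nadir} + y_{Kora})) − 52y_{Nadir} − 3y_{Nadir}².
∂π/∂y_{Nadir} = 192 − 14y_{Nadir} − 4y_{Kora} = 0, so y_{Nadir} = 96/7 − (2/7)y_{Kora}.
The reaction-function slope is −2/7, so a 14-unit rise in y_{Kora} moves y_{Nadir} by −2/7 × 14 = −4. Nadir's best response falls — the actions are strategic substitutes.

-4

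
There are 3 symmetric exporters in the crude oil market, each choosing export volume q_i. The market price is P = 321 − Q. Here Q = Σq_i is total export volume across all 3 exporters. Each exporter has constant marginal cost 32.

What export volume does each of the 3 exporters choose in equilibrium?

A representative exporter's profit is π_i = q_i(321 − Q) − 32q_i, with Q = q_i + Σ_{j≠i} q_j.
First-order condition: 289 − 2q_i − Σ_{j≠i} q_j = 0.
Imposing symmetry (q_j = q for all j) turns Σ_{j≠i} q_j into 2q, so 289 = 4q and q = 72.25.

72.25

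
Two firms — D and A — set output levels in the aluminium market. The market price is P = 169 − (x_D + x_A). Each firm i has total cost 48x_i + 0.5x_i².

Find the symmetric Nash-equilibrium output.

30.25

Firm D's profit: π = x_D(169 − (x_D + x_A)) − 48x_D − 0.5x_D².
∂π/∂x_D = 121 − 3x_D − x_A = 0, so x_D = 121/3 − (1/3)x_A.
Setting x_D = x_A in the reaction function: x_D = 121/3 − (1/3)x_D, so x_D = (121/3) / (4/3) = 30.25.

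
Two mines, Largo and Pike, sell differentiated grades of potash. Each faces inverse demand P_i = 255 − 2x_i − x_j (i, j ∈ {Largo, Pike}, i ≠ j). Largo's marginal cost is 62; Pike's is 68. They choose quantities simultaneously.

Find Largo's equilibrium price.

Mine Largo's profit: π = x_{Largo}(255 − 2x_{Largo} − x_{Pike}) − 62x_{Largo}.
∂π/∂x_{Largo} = 193 − 4x_{Largo} − x_{Pike} = 0 ⇒ x_{Largo} = 48.25 − 0.25x_{Pike}.
Similarly x_{Pike} = 46.75 − 0.25x_{Largo}.
Substituting the second reaction function into the first: x_{Largo} = 48.25 − 0.25(46.75 − 0.25x_{Largo}), which gives 0.9375x_{Largo} = 36.5625 ⇒ x_{Largo} = 39.
Then x_{Pike} = 46.75 − 0.25·39 = 37.
P_{Largo} = 255 − 2·39 − 37 = 140.

140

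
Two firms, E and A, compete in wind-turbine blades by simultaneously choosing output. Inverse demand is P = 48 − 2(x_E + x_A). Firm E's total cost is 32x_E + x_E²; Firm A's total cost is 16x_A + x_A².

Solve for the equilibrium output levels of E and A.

Firm E's profit: π = x_E(48 − 2(x_E + x_A)) − 32x_E − x_E².
∂π/∂x_E = 16 − 6x_E − 2x_A = 0, so x_E = 8/3 − (1/3)x_A.
By the same steps for A: x_A = 16/3 − (1/3)x_E.
Plugging x_A into E's best response: x_E = 8/3 − (1/3)(16/3 − (1/3)x_E) ⇒ (8/9)x_E = 8/9, so x_E = 1.
Then x_A = 16/3 − (1/3)·1 = 5.

1, 5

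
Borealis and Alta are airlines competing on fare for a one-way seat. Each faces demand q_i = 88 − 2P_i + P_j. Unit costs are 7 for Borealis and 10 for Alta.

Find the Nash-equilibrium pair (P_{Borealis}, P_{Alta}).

Borealis's profit: π = (P_{Borealis} − 7)(88 − 2P_{Borealis} + P_{Alta}).
∂π/∂P_{Borealis} = 102 − 4P_{Borealis} + P_{Alta} = 0 ⇒ P_{Borealis} = 25.5 + 0.25P_{Alta}.
Similarly P_{Alta} = 27 + 0.25P_{Borealis}.
Solving the two reaction functions simultaneously: (1 − (0.25)(0.25))P_{Borealis} = 25.5 + 0.25·27, so 0.9375P_{Borealis} = 32.25 and P_{Borealis} = 34.4.
Then P_{Alta} = 27 + 0.25·34.4 = 35.6.

34.4, 35.6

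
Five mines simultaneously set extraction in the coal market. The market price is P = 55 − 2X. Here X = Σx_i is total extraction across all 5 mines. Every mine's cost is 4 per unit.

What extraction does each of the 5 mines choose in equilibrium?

A representative mine's profit is π_i = x_i(55 − 2X) − 4x_i, with X = x_i + Σ_{j≠i} x_j.
First-order condition: 51 − 4x_i − 2Σ_{j≠i} x_j = 0.
Imposing symmetry (x_j = x for all j) turns Σ_{j≠i} x_j into 4x, so 51 = 12x and x = 4.25.

4.25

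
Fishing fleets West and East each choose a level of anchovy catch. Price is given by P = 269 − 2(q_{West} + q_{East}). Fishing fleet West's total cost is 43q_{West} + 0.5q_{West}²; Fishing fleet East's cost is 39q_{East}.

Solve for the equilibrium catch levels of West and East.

27.75, 43.625

Fishing fleet West's profit: π = q_{West}(269 − 2(q_{West} + q_{East})) − 43q_{West} − 0.5q_{West}².
∂π/∂q_{West} = 226 − 5q_{West} − 2q_{East} = 0, so q_{West} = 45.2 − 0.4q_{East}.
For East: ∂π/∂q_{East} = 230 − 4q_{East} − 2q_{West} = 0 ⇒ q_{East} = 57.5 − 0.5q_{West}.
Solving the two reaction functions simultaneously: (1 − (−0.4)(−0.5))q_{West} = 45.2 − 0.4·57.5, so 0.8q_{West} = 22.2 and q_{West} = 27.75.
Then q_{East} = 57.5 − 0.5·27.75 = 43.625.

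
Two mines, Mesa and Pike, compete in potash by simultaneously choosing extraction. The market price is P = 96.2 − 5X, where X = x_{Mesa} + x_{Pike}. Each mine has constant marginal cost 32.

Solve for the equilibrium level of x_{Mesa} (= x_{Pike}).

4.28

Mine Mesa's profit: π = x_{Mesa}(96.2 − 5(x_{Mesa} + x_{Pike})) − 32x_{Mesa}.
∂π/∂x_{Mesa} = 64.2 − 10x_{Mesa} − 5x_{Pike} = 0, so x_{Mesa} = 6.42 − 0.5x_{Pike}.
By symmetry x_{Pike} = x_{Mesa}; substituting into the reaction function, 1.5x_{Mesa} = 6.42 and x_{Mesa} = 4.28.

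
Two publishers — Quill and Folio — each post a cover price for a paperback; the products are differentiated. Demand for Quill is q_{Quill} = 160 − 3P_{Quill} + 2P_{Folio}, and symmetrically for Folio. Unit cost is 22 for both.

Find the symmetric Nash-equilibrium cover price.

56.5

Quill's profit: π = (P_{Quill} − 22)(160 − 3P_{Quill} + 2P_{Folio}).
∂π/∂P_{Quill} = 226 − 6P_{Quill} + 2P_{Folio} = 0 ⇒ P_{Quill} = 113/3 + (1/3)P_{Folio}.
By symmetry P_{Folio} = P_{Quill}; substituting into the reaction function, (2/3)P_{Quill} = 113/3 and P_{Quill} = 56.5.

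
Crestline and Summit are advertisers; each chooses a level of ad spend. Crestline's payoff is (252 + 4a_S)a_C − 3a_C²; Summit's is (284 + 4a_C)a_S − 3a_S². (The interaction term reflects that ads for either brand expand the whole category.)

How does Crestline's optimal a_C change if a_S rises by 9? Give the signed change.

Expanding Crestline's payoff: 252a_C + 4a_Sa_C − 3a_C².
∂π/∂a_C = 252 + 4a_S − 6a_C = 0, so a_C = 42 + (2/3)a_S.
The reaction-function slope is 2/3, so a 9-unit rise in a_S moves a_C by 2/3 × 9 = 6. Crestline's best response rises — the actions are strategic complements.

6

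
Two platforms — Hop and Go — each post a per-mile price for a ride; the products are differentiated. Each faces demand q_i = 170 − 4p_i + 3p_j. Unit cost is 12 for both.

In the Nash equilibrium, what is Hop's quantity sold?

Hop's profit: π = (p_{Hop} − 12)(170 − 4p_{Hop} + 3p_{Go}).
∂π/∂p_{Hop} = 218 − 8p_{Hop} + 3p_{Go} = 0 ⇒ p_{Hop} = 27.25 + 0.375p_{Go}.
The game is symmetric, so in equilibrium p_{Go} = p_{Hop}: the reaction function gives 0.625p_{Hop} = 27.25, hence p_{Hop} = 43.6.
q_{Hop} = 170 − 4·43.6 + 3·43.6 = 126.4.

126.4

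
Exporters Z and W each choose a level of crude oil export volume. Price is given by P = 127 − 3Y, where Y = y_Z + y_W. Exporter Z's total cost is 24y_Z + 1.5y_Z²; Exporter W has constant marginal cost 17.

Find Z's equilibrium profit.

184.32

Exporter Z's profit: π = y_Z(127 − 3(y_Z + y_W)) − 24y_Z − 1.5y_Z².
∂π/∂y_Z = 103 − 9y_Z − 3y_W = 0, so y_Z = 103/9 − (1/3)y_W.
For W: ∂π/∂y_W = 110 − 6y_W − 3y_Z = 0 ⇒ y_W = 55/3 − 0.5y_Z.
Plugging y_W into Z's best response: y_Z = 103/9 − (1/3)(55/3 − 0.5y_Z) ⇒ (5/6)y_Z = 16/3, so y_Z = 6.4.
Then y_W = 55/3 − 0.5·6.4 = 227/15.
Price P = 127 − 3·(323/15) = 62.4.
Z's profit: (62.4 − 24)·6.4 − 1.5(6.4)² = 184.32.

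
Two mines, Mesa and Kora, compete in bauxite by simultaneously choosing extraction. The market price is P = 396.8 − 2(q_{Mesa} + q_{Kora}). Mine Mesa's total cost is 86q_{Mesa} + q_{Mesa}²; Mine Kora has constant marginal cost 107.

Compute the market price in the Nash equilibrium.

Mine Mesa's profit: π = q_{Mesa}(396.8 − 2(q_{Mesa} + q_{Kora})) − 86q_{Mesa} − q_{Mesa}².
∂π/∂q_{Mesa} = 310.8 − 6q_{Mesa} − 2q_{Kora} = 0, so q_{Mesa} = 51.8 − (1/3)q_{Kora}.
For Kora: ∂π/∂q_{Kora} = 289.8 − 4q_{Kora} − 2q_{Mesa} = 0 ⇒ q_{Kora} = 72.45 − 0.5q_{Mesa}.
Solving the two reaction functions simultaneously: (1 − (−1/3)(−0.5))q_{Mesa} = 51.8 − (1/3)·72.45, so (5/6)q_{Mesa} = 27.65 and q_{Mesa} = 33.18.
Then q_{Kora} = 72.45 − 0.5·33.18 = 55.86.
Equilibrium price: P = 396.8 − 2·89.04 = 218.72.

218.72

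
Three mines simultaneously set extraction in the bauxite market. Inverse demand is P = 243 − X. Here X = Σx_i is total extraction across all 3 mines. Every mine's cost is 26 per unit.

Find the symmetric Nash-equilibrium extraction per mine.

A representative mine's profit is π_i = x_i(243 − X) − 26x_i, with X = x_i + Σ_{j≠i} x_j.
First-order condition: 217 − 2x_i − Σ_{j≠i} x_j = 0.
Imposing symmetry (x_j = x for all j) turns Σ_{j≠i} x_j into 2x, so 217 = 4x and x = 54.25.

54.25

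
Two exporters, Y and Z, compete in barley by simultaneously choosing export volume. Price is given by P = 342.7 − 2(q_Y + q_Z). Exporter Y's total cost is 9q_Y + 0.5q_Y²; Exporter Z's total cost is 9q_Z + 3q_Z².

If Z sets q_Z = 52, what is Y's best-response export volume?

Exporter Y's profit: π = q_Y(342.7 − 2(q_Y + q_Z)) − 9q_Y − 0.5q_Y².
∂π/∂q_Y = 333.7 − 5q_Y − 2q_Z = 0, so q_Y = 66.74 − 0.4q_Z.
At q_Z = 52: q_Y = 66.74 − 0.4·52 = 45.94.

45.94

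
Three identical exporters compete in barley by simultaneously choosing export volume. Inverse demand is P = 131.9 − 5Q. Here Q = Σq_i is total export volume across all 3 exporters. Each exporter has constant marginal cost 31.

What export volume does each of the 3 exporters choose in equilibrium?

A representative exporter's profit is π_i = q_i(131.9 − 5Q) − 31q_i, with Q = q_i + Σ_{j≠i} q_j.
First-order condition: 100.9 − 10q_i − 5Σ_{j≠i} q_j = 0.
With identical exporters, set every q_j = q: then 100.9 − 10q − 10q = 0, i.e. q = 100.9/20 = 5.045.

5.045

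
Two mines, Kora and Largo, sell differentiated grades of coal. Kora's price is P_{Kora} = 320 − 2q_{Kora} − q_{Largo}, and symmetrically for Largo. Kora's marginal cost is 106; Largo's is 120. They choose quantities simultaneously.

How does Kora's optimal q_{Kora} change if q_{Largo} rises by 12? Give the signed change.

Mine Kora's profit: π = q_{Kora}(320 − 2q_{Kora} − q_{Largo}) − 106q_{Kora}.
∂π/∂q_{Kora} = 214 − 4q_{Kora} − q_{Largo} = 0 ⇒ q_{Kora} = 53.5 − 0.25q_{Largo}.
The reaction-function slope is −0.25, so a 12-unit rise in q_{Largo} moves q_{Kora} by −0.25 × 12 = −3. Kora's best response falls — the actions are strategic substitutes.

-3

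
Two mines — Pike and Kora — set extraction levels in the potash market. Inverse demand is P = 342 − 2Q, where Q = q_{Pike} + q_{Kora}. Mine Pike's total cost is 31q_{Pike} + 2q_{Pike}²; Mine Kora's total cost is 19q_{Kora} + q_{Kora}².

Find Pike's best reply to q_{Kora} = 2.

Mine Pike's profit: π = q_{Pike}(342 − 2(q_{Pike} + q_{Kora})) − 31q_{Pike} − 2q_{Pike}².
∂π/∂q_{Pike} = 311 − 8q_{Pike} − 2q_{Kora} = 0, so q_{Pike} = 38.875 − 0.25q_{Kora}.
At q_{Kora} = 2: q_{Pike} = 38.875 − 0.25·2 = 38.375.

38.375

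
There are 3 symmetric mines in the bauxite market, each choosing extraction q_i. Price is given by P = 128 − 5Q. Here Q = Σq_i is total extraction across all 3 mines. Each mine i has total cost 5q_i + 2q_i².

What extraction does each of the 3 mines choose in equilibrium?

5.125

A representative mine's profit is π_i = q_i(128 − 5Q) − 5q_i − 2q_i², with Q = q_i + Σ_{j≠i} q_j.
First-order condition: 123 − 14q_i − 5Σ_{j≠i} q_j = 0.
In a symmetric equilibrium every mine chooses the same q, so Σ_{j≠i} q_j = 2q. The condition becomes 123 − 24q = 0, giving q = 123/24 = 5.125.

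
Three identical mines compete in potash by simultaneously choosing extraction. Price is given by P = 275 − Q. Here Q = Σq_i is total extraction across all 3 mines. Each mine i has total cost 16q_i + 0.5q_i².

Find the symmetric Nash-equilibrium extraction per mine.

51.8

A representative mine's profit is π_i = q_i(275 − Q) − 16q_i − 0.5q_i², with Q = q_i + Σ_{j≠i} q_j.
First-order condition: 259 − 3q_i − Σ_{j≠i} q_j = 0.
Imposing symmetry (q_j = q for all j) turns Σ_{j≠i} q_j into 2q, so 259 = 5q and q = 51.8.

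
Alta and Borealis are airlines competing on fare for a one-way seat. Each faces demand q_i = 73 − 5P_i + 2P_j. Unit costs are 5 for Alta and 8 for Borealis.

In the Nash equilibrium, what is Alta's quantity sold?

Alta's profit: π = (P_{Alta} − 5)(73 − 5P_{Alta} + 2P_{Borealis}).
∂π/∂P_{Alta} = 98 − 10P_{Alta} + 2P_{Borealis} = 0 ⇒ P_{Alta} = 9.8 + 0.2P_{Borealis}.
Similarly P_{Borealis} = 11.3 + 0.2P_{Alta}.
Solving the two reaction functions simultaneously: (1 − (0.2)(0.2))P_{Alta} = 9.8 + 0.2·11.3, so 0.96P_{Alta} = 12.06 and P_{Alta} = 12.5625.
Then P_{Borealis} = 11.3 + 0.2·12.5625 = 13.8125.
q_{Alta} = 73 − 5·12.5625 + 2·13.8125 = 37.8125.

37.8125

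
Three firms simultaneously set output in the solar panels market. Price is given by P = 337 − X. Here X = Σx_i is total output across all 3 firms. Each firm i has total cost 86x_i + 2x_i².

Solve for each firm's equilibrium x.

31.375

A representative firm's profit is π_i = x_i(337 − X) − 86x_i − 2x_i², with X = x_i + Σ_{j≠i} x_j.
First-order condition: 251 − 6x_i − Σ_{j≠i} x_j = 0.
With identical firms, set every x_j = x: then 251 − 6x − 2x = 0, i.e. x = 251/8 = 31.375.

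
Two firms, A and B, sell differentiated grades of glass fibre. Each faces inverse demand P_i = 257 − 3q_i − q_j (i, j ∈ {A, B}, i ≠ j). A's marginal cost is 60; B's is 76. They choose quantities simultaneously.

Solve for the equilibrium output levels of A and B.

28.6, 25.4

Firm A's profit: π = q_A(257 − 3q_A − q_B) − 60q_A.
∂π/∂q_A = 197 − 6q_A − q_B = 0 ⇒ q_A = 197/6 − (1/6)q_B.
Similarly q_B = 181/6 − (1/6)q_A.
Solving the two reaction functions simultaneously: (1 − (−1/6)(−1/6))q_A = 197/6 − (1/6)·(181/6), so (35/36)q_A = 1001/36 and q_A = 28.6.
Then q_B = 181/6 − (1/6)·28.6 = 25.4.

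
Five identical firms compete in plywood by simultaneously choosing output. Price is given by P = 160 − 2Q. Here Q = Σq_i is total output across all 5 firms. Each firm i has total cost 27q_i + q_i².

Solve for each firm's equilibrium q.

A representative firm's profit is π_i = q_i(160 − 2Q) − 27q_i − q_i², with Q = q_i + Σ_{j≠i} q_j.
First-order condition: 133 − 6q_i − 2Σ_{j≠i} q_j = 0.
In a symmetric equilibrium every firm chooses the same q, so Σ_{j≠i} q_j = 4q. The condition becomes 133 − 14q = 0, giving q = 133/14 = 9.5.

9.5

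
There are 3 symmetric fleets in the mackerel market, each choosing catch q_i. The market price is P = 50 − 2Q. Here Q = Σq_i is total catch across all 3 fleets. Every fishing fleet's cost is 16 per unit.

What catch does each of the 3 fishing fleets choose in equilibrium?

4.25

A representative fishing fleet's profit is π_i = q_i(50 − 2Q) − 16q_i, with Q = q_i + Σ_{j≠i} q_j.
First-order condition: 34 − 4q_i − 2Σ_{j≠i} q_j = 0.
In a symmetric equilibrium every fishing fleet chooses the same q, so Σ_{j≠i} q_j = 2q. The condition becomes 34 − 8q = 0, giving q = 34/8 = 4.25.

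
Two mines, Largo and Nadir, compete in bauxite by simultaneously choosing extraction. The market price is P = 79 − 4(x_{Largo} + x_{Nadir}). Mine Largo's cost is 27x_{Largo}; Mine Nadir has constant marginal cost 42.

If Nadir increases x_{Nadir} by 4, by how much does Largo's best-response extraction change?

-2

Mine Largo's profit: π = x_{Largo}(79 − 4(x_{Largo} + x_{Nadir})) − 27x_{Largo}.
∂π/∂x_{Largo} = 52 − 8x_{Largo} − 4x_{Nadir} = 0, so x_{Largo} = 6.5 − 0.5x_{Nadir}.
The reaction-function slope is −0.5, so a 4-unit rise in x_{Nadir} moves x_{Largo} by −0.5 × 4 = −2. Largo's best response falls — the actions are strategic substitutes.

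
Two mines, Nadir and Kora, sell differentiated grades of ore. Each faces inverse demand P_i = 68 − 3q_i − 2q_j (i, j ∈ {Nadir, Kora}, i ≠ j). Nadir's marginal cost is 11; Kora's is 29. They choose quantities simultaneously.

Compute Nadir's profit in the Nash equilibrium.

204.1875

Mine Nadir's profit: π = q_{Nadir}(68 − 3q_{Nadir} − 2q_{Kora}) − 11q_{Nadir}.
∂π/∂q_{Nadir} = 57 − 6q_{Nadir} − 2q_{Kora} = 0 ⇒ q_{Nadir} = 9.5 − (1/3)q_{Kora}.
Similarly q_{Kora} = 6.5 − (1/3)q_{Nadir}.
Plugging q_{Kora} into Nadir's best response: q_{Nadir} = 9.5 − (1/3)(6.5 − (1/3)q_{Nadir}) ⇒ (8/9)q_{Nadir} = 22/3, so q_{Nadir} = 8.25.
Then q_{Kora} = 6.5 − (1/3)·8.25 = 3.75.
P_{Nadir} = 68 − 3·8.25 − 2·3.75 = 35.75.
Profit = (35.75 − 11)·8.25 = 204.1875.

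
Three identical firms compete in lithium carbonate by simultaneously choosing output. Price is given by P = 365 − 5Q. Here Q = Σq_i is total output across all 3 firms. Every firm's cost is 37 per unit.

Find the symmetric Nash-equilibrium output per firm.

16.4

A representative firm's profit is π_i = q_i(365 − 5Q) − 37q_i, with Q = q_i + Σ_{j≠i} q_j.
First-order condition: 328 − 10q_i − 5Σ_{j≠i} q_j = 0.
Imposing symmetry (q_j = q for all j) turns Σ_{j≠i} q_j into 2q, so 328 = 20q and q = 16.4.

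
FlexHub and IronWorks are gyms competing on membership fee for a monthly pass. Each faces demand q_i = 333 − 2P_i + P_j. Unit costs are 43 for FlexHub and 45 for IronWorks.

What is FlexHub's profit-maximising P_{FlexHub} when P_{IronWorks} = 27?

111.5

FlexHub's profit: π = (P_{FlexHub} − 43)(333 − 2P_{FlexHub} + P_{IronWorks}).
∂π/∂P_{FlexHub} = 419 − 4P_{FlexHub} + P_{IronWorks} = 0 ⇒ P_{FlexHub} = 104.75 + 0.25P_{IronWorks}.
At P_{IronWorks} = 27: P_{FlexHub} = 104.75 + 0.25·27 = 111.5.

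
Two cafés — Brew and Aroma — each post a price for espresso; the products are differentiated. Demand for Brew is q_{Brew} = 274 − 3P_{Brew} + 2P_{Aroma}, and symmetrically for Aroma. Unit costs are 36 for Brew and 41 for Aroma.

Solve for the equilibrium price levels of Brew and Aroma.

96.4375, 98.3125

Brew's profit: π = (P_{Brew} − 36)(274 − 3P_{Brew} + 2P_{Aroma}).
∂π/∂P_{Brew} = 382 − 6P_{Brew} + 2P_{Aroma} = 0 ⇒ P_{Brew} = 191/3 + (1/3)P_{Aroma}.
Similarly P_{Aroma} = 397/6 + (1/3)P_{Brew}.
Substituting the second reaction function into the first: P_{Brew} = 191/3 + (1/3)(397/6 + (1/3)P_{Brew}), which gives (8/9)P_{Brew} = 1543/18 ⇒ P_{Brew} = 96.4375.
Then P_{Aroma} = 397/6 + (1/3)·96.4375 = 98.3125.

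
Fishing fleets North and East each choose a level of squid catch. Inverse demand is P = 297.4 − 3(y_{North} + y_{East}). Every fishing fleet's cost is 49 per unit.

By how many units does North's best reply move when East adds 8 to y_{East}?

Fishing fleet North's profit: π = y_{North}(297.4 − 3(y_{North} + y_{East})) − 49y_{North}.
∂π/∂y_{North} = 248.4 − 6y_{North} − 3y_{East} = 0, so y_{North} = 41.4 − 0.5y_{East}.
The reaction-function slope is −0.5, so an 8-unit rise in y_{East} moves y_{North} by −0.5 × 8 = −4. North's best response falls — the actions are strategic substitutes.

-4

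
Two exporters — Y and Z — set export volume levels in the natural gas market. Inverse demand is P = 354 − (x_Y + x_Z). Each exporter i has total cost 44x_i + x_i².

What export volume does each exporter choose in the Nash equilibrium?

Exporter Y's profit: π = x_Y(354 − (x_Y + x_Z)) − 44x_Y − x_Y².
∂π/∂x_Y = 310 − 4x_Y − x_Z = 0, so x_Y = 77.5 − 0.25x_Z.
The game is symmetric, so in equilibrium x_Z = x_Y: the reaction function gives 1.25x_Y = 77.5, hence x_Y = 62.

62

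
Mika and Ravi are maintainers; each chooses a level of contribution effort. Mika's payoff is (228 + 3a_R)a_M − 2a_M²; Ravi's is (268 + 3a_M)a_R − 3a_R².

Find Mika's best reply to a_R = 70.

Expanding Mika's payoff: 228a_M + 3a_Ra_M − 2a_M².
∂π/∂a_M = 228 + 3a_R − 4a_M = 0, so a_M = 57 + 0.75a_R.
At a_R = 70: a_M = 57 + 0.75·70 = 109.5.

109.5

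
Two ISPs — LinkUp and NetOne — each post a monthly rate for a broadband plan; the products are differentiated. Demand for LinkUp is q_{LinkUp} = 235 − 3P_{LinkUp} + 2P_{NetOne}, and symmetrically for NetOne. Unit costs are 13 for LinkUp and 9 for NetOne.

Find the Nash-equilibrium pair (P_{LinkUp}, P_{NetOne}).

67.75, 66.25

LinkUp's profit: π = (P_{LinkUp} − 13)(235 − 3P_{LinkUp} + 2P_{NetOne}).
∂π/∂P_{LinkUp} = 274 − 6P_{LinkUp} + 2P_{NetOne} = 0 ⇒ P_{LinkUp} = 137/3 + (1/3)P_{NetOne}.
Similarly P_{NetOne} = 131/3 + (1/3)P_{LinkUp}.
Plugging P_{NetOne} into LinkUp's best response: P_{LinkUp} = 137/3 + (1/3)(131/3 + (1/3)P_{LinkUp}) ⇒ (8/9)P_{LinkUp} = 542/9, so P_{LinkUp} = 67.75.
Then P_{NetOne} = 131/3 + (1/3)·67.75 = 66.25.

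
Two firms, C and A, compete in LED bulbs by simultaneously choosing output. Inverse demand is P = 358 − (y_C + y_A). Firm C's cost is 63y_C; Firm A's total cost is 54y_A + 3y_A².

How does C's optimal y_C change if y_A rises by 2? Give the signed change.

Firm C's profit: π = y_C(358 − (y_C + y_A)) − 63y_C.
∂π/∂y_C = 295 − 2y_C − y_A = 0, so y_C = 147.5 − 0.5y_A.
The reaction-function slope is −0.5, so a 2-unit rise in y_A moves y_C by −0.5 × 2 = −1. C's best response falls — the actions are strategic substitutes.

-1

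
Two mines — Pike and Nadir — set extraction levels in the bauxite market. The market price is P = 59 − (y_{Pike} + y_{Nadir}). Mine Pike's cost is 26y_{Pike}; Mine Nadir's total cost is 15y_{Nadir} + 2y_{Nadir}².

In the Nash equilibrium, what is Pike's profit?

196

Mine Pike's profit: π = y_{Pike}(59 − (y_{Pike} + y_{Nadir})) − 26y_{Pike}.
∂π/∂y_{Pike} = 33 − 2y_{Pike} − y_{Nadir} = 0, so y_{Pike} = 16.5 − 0.5y_{Nadir}.
For Nadir: ∂π/∂y_{Nadir} = 44 − 6y_{Nadir} − y_{Pike} = 0 ⇒ y_{Nadir} = 22/3 − (1/6)y_{Pike}.
Plugging y_{Nadir} into Pike's best response: y_{Pike} = 16.5 − 0.5(22/3 − (1/6)y_{Pike}) ⇒ (11/12)y_{Pike} = 77/6, so y_{Pike} = 14.
Then y_{Nadir} = 22/3 − (1/6)·14 = 5.
Price P = 59 − 19 = 40.
Pike's profit: (40 − 26)·14 = 196.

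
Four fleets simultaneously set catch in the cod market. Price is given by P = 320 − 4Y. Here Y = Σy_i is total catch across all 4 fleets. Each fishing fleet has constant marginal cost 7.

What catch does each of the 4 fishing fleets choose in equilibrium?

15.65

A representative fishing fleet's profit is π_i = y_i(320 − 4Y) − 7y_i, with Y = y_i + Σ_{j≠i} y_j.
First-order condition: 313 − 8y_i − 4Σ_{j≠i} y_j = 0.
With identical fishing fleets, set every y_j = y: then 313 − 8y − 12y = 0, i.e. y = 313/20 = 15.65.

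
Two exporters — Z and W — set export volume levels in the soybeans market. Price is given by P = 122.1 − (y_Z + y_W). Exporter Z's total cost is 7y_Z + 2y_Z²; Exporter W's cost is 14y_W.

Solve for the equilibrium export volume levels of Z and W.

Exporter Z's profit: π = y_Z(122.1 − (y_Z + y_W)) − 7y_Z − 2y_Z².
∂π/∂y_Z = 115.1 − 6y_Z − y_W = 0, so y_Z = 1151/60 − (1/6)y_W.
For W: ∂π/∂y_W = 108.1 − 2y_W − y_Z = 0 ⇒ y_W = 54.05 − 0.5y_Z.
Substituting the second reaction function into the first: y_Z = 1151/60 − (1/6)(54.05 − 0.5y_Z), which gives (11/12)y_Z = 10.175 ⇒ y_Z = 11.1.
Then y_W = 54.05 − 0.5·11.1 = 48.5.

11.1, 48.5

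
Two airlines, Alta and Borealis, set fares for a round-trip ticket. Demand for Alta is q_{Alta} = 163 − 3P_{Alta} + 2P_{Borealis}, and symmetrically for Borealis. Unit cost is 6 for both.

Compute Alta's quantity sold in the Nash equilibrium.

Alta's profit: π = (P_{Alta} − 6)(163 − 3P_{Alta} + 2P_{Borealis}).
∂π/∂P_{Alta} = 181 − 6P_{Alta} + 2P_{Borealis} = 0 ⇒ P_{Alta} = 181/6 + (1/3)P_{Borealis}.
The game is symmetric, so in equilibrium P_{Borealis} = P_{Alta}: the reaction function gives (2/3)P_{Alta} = 181/6, hence P_{Alta} = 45.25.
q_{Alta} = 163 − 3·45.25 + 2·45.25 = 117.75.

117.75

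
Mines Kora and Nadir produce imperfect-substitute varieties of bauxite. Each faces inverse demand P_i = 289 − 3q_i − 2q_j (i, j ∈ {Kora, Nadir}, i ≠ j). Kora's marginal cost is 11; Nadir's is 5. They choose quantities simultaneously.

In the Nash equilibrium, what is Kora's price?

114.125

Mine Kora's profit: π = q_{Kora}(289 − 3q_{Kora} − 2q_{Nadir}) − 11q_{Kora}.
∂π/∂q_{Kora} = 278 − 6q_{Kora} − 2q_{Nadir} = 0 ⇒ q_{Kora} = 139/3 − (1/3)q_{Nadir}.
Similarly q_{Nadir} = 142/3 − (1/3)q_{Kora}.
Plugging q_{Nadir} into Kora's best response: q_{Kora} = 139/3 − (1/3)(142/3 − (1/3)q_{Kora}) ⇒ (8/9)q_{Kora} = 275/9, so q_{Kora} = 34.375.
Then q_{Nadir} = 142/3 − (1/3)·34.375 = 35.875.
P_{Kora} = 289 − 3·34.375 − 2·35.875 = 114.125.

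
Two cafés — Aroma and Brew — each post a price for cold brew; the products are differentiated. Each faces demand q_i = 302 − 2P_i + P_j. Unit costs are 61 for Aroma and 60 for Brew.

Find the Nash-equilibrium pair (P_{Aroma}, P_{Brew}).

Aroma's profit: π = (P_{Aroma} − 61)(302 − 2P_{Aroma} + P_{Brew}).
∂π/∂P_{Aroma} = 424 − 4P_{Aroma} + P_{Brew} = 0 ⇒ P_{Aroma} = 106 + 0.25P_{Brew}.
Similarly P_{Brew} = 105.5 + 0.25P_{Aroma}.
Solving the two reaction functions simultaneously: (1 − (0.25)(0.25))P_{Aroma} = 106 + 0.25·105.5, so 0.9375P_{Aroma} = 132.375 and P_{Aroma} = 141.2.
Then P_{Brew} = 105.5 + 0.25·141.2 = 140.8.

141.2, 140.8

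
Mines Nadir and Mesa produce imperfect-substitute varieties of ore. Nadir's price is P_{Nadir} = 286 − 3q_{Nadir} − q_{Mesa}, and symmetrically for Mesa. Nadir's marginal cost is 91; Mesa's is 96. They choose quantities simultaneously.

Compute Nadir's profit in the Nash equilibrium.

Mine Nadir's profit: π = q_{Nadir}(286 − 3q_{Nadir} − q_{Mesa}) − 91q_{Nadir}.
∂π/∂q_{Nadir} = 195 − 6q_{Nadir} − q_{Mesa} = 0 ⇒ q_{Nadir} = 32.5 − (1/6)q_{Mesa}.
Similarly q_{Mesa} = 95/3 − (1/6)q_{Nadir}.
Solving the two reaction functions simultaneously: (1 − (−1/6)(−1/6))q_{Nadir} = 32.5 − (1/6)·(95/3), so (35/36)q_{Nadir} = 245/9 and q_{Nadir} = 28.
Then q_{Mesa} = 95/3 − (1/6)·28 = 27.
P_{Nadir} = 286 − 3·28 − 27 = 175.
Profit = (175 − 91)·28 = 2352.

2352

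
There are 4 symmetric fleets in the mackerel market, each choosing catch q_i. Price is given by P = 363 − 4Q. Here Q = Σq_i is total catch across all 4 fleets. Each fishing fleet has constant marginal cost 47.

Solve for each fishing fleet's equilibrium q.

A representative fishing fleet's profit is π_i = q_i(363 − 4Q) − 47q_i, with Q = q_i + Σ_{j≠i} q_j.
First-order condition: 316 − 8q_i − 4Σ_{j≠i} q_j = 0.
With identical fishing fleets, set every q_j = q: then 316 − 8q − 12q = 0, i.e. q = 316/20 = 15.8.

15.8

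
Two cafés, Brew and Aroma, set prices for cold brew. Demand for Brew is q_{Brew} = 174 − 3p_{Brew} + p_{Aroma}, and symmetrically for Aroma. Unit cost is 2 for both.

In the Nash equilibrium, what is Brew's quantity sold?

Brew's profit: π = (p_{Brew} − 2)(174 − 3p_{Brew} + p_{Aroma}).
∂π/∂p_{Brew} = 180 − 6p_{Brew} + p_{Aroma} = 0 ⇒ p_{Brew} = 30 + (1/6)p_{Aroma}.
Setting p_{Brew} = p_{Aroma} in the reaction function: p_{Brew} = 30 + (1/6)p_{Brew}, so p_{Brew} = 30 / (5/6) = 36.
q_{Brew} = 174 − 3·36 + 36 = 102.

102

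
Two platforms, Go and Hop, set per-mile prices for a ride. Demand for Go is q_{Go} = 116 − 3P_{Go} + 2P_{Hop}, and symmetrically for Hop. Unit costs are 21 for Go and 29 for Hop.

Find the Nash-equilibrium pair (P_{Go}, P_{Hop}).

46.25, 49.25

Go's profit: π = (P_{Go} − 21)(116 − 3P_{Go} + 2P_{Hop}).
∂π/∂P_{Go} = 179 − 6P_{Go} + 2P_{Hop} = 0 ⇒ P_{Go} = 179/6 + (1/3)P_{Hop}.
Similarly P_{Hop} = 203/6 + (1/3)P_{Go}.
Substituting the second reaction function into the first: P_{Go} = 179/6 + (1/3)(203/6 + (1/3)P_{Go}), which gives (8/9)P_{Go} = 370/9 ⇒ P_{Go} = 46.25.
Then P_{Hop} = 203/6 + (1/3)·46.25 = 49.25.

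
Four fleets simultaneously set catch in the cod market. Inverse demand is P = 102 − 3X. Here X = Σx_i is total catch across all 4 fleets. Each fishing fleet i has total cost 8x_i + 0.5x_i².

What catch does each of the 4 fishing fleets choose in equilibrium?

A representative fishing fleet's profit is π_i = x_i(102 − 3X) − 8x_i − 0.5x_i², with X = x_i + Σ_{j≠i} x_j.
First-order condition: 94 − 7x_i − 3Σ_{j≠i} x_j = 0.
In a symmetric equilibrium every fishing fleet chooses the same x, so Σ_{j≠i} x_j = 3x. The condition becomes 94 − 16x = 0, giving x = 94/16 = 5.875.

5.875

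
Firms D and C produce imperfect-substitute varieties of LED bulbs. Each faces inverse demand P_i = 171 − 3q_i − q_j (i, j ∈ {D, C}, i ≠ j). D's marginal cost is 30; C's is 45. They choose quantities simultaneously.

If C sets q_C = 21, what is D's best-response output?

Firm D's profit: π = q_D(171 − 3q_D − q_C) − 30q_D.
∂π/∂q_D = 141 − 6q_D − q_C = 0 ⇒ q_D = 23.5 − (1/6)q_C.
At q_C = 21: q_D = 23.5 − (1/6)·21 = 20.

20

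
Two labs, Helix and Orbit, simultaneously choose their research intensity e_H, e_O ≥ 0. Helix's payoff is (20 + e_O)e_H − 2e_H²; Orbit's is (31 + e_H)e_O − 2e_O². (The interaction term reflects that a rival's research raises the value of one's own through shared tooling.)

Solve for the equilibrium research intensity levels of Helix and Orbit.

Expanding Helix's payoff: 20e_H + e_Oe_H − 2e_H².
∂π/∂e_H = 20 + e_O − 4e_H = 0, so e_H = 5 + 0.25e_O.
Likewise for Orbit: e_O = 7.75 + 0.25e_H.
Plugging e_O into Helix's best response: e_H = 5 + 0.25(7.75 + 0.25e_H) ⇒ 0.9375e_H = 6.9375, so e_H = 7.4.
Then e_O = 7.75 + 0.25·7.4 = 9.6.

7.4, 9.6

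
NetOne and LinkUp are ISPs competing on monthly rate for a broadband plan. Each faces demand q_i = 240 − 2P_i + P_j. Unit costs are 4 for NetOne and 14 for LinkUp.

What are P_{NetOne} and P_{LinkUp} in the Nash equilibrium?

NetOne's profit: π = (P_{NetOne} − 4)(240 − 2P_{NetOne} + P_{LinkUp}).
∂π/∂P_{NetOne} = 248 − 4P_{NetOne} + P_{LinkUp} = 0 ⇒ P_{NetOne} = 62 + 0.25P_{LinkUp}.
Similarly P_{LinkUp} = 67 + 0.25P_{NetOne}.
Solving the two reaction functions simultaneously: (1 − (0.25)(0.25))P_{NetOne} = 62 + 0.25·67, so 0.9375P_{NetOne} = 78.75 and P_{NetOne} = 84.
Then P_{LinkUp} = 67 + 0.25·84 = 88.

84, 88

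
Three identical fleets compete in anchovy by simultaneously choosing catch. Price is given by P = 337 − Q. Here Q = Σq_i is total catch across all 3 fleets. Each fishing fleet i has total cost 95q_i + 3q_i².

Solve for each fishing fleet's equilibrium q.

A representative fishing fleet's profit is π_i = q_i(337 − Q) − 95q_i − 3q_i², with Q = q_i + Σ_{j≠i} q_j.
First-order condition: 242 − 8q_i − Σ_{j≠i} q_j = 0.
Imposing symmetry (q_j = q for all j) turns Σ_{j≠i} q_j into 2q, so 242 = 10q and q = 24.2.

24.2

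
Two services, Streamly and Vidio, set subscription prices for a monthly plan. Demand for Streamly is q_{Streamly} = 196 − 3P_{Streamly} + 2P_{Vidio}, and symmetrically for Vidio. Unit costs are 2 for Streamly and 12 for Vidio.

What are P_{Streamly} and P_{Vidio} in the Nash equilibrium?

52.375, 56.125

Streamly's profit: π = (P_{Streamly} − 2)(196 − 3P_{Streamly} + 2P_{Vidio}).
∂π/∂P_{Streamly} = 202 − 6P_{Streamly} + 2P_{Vidio} = 0 ⇒ P_{Streamly} = 101/3 + (1/3)P_{Vidio}.
Similarly P_{Vidio} = 116/3 + (1/3)P_{Streamly}.
Substituting the second reaction function into the first: P_{Streamly} = 101/3 + (1/3)(116/3 + (1/3)P_{Streamly}), which gives (8/9)P_{Streamly} = 419/9 ⇒ P_{Streamly} = 52.375.
Then P_{Vidio} = 116/3 + (1/3)·52.375 = 56.125.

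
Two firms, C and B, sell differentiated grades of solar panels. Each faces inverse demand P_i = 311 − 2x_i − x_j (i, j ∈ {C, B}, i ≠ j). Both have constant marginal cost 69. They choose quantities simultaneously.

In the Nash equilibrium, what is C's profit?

Firm C's profit: π = x_C(311 − 2x_C − x_B) − 69x_C.
∂π/∂x_C = 242 − 4x_C − x_B = 0 ⇒ x_C = 60.5 − 0.25x_B.
The game is symmetric, so in equilibrium x_B = x_C: the reaction function gives 1.25x_C = 60.5, hence x_C = 48.4.
P_C = 311 − 2·48.4 − 48.4 = 165.8.
Profit = (165.8 − 69)·48.4 = 4685.12.

4685.12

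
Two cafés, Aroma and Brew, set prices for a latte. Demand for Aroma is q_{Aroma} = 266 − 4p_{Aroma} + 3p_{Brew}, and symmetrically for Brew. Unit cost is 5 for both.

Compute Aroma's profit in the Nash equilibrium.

Aroma's profit: π = (p_{Aroma} − 5)(266 − 4p_{Aroma} + 3p_{Brew}).
∂π/∂p_{Aroma} = 286 − 8p_{Aroma} + 3p_{Brew} = 0 ⇒ p_{Aroma} = 35.75 + 0.375p_{Brew}.
Setting p_{Aroma} = p_{Brew} in the reaction function: p_{Aroma} = 35.75 + 0.375p_{Aroma}, so p_{Aroma} = 35.75 / 0.625 = 57.2.
q_{Aroma} = 266 − 4·57.2 + 3·57.2 = 208.8.
Profit = (57.2 − 5)·208.8 = 10899.36.

10899.36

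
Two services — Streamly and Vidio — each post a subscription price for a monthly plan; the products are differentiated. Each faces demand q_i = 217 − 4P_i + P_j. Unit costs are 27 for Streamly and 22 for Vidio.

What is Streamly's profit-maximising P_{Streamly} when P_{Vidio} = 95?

Streamly's profit: π = (P_{Streamly} − 27)(217 − 4P_{Streamly} + P_{Vidio}).
∂π/∂P_{Streamly} = 325 − 8P_{Streamly} + P_{Vidio} = 0 ⇒ P_{Streamly} = 40.625 + 0.125P_{Vidio}.
At P_{Vidio} = 95: P_{Streamly} = 40.625 + 0.125·95 = 52.5.

52.5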